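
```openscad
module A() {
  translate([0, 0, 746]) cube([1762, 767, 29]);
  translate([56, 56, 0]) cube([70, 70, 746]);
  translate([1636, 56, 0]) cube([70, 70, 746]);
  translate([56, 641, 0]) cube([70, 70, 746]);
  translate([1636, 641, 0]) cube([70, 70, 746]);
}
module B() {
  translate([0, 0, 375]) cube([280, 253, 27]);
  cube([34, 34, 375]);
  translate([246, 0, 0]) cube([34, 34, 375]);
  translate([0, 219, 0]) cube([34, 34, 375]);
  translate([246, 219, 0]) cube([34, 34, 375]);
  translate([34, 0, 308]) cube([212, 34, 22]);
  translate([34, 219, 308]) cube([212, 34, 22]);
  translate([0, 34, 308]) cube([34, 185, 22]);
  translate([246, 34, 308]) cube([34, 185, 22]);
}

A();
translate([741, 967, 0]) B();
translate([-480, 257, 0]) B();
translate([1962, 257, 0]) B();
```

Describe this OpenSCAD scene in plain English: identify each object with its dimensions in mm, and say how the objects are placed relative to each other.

A is a table with a 1762×767 mm rectangular top, 29 mm thick, top surface at z = 775 mm, supported by four 70×70 mm square legs, each inset 56 mm from the nearest pair of top edges, running from the floor.

B is a four-legged stool. The seat is a 280×253×27 mm slab whose top surface is at z = 402 mm; four square legs, each 34×34 mm in cross-section, run from the floor (z = 0) to the underside of the seat, each flush with a corner of the seat. Four stretchers, 34 mm wide and 22 mm tall, connect adjacent legs with their undersides at z = 308 mm, each running between the inner faces of the legs it joins and aligned with the legs' outer faces on the other axis.

Three stools sit around the table at the +y, −x, +x sides.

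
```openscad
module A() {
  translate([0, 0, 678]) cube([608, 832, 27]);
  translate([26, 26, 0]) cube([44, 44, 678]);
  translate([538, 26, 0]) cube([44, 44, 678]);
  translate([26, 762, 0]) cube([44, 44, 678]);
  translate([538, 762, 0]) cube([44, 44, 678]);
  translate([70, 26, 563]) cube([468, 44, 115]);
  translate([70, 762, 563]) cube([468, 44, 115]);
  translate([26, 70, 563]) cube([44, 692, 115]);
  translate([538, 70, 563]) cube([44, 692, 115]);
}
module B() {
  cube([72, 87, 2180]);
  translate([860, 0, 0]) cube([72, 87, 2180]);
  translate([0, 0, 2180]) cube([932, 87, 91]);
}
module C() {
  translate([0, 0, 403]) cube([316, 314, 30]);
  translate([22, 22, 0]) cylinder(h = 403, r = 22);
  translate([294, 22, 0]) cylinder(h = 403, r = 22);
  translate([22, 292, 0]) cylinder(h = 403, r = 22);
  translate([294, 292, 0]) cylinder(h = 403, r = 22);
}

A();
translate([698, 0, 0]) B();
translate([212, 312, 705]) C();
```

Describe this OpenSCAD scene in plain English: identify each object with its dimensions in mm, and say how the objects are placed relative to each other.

A is a table with a 608×832 mm rectangular top, 27 mm thick, top surface at z = 705 mm, supported by four 44×44 mm square legs, each inset 26 mm from the nearest pair of top edges, running from the floor. Four apron rails, 44 mm thick and 115 mm tall, run between adjacent legs with their top edges flush with the underside of the top and their outer faces flush with the legs' outer faces.

B is a rectangular door frame: two vertical jambs of 72×87 mm section, 2180 mm tall, with a clear opening 788 mm wide between their inner faces. A header 91 mm tall and 87 mm deep lies on top of the jambs and spans the full outside width.

C is a four-legged stool. The seat is 316×314 mm, 30 mm thick, top at z = 433 mm. It stands on four round legs, each 44 mm in diameter, from z = 0 to the seat underside, each leg's axis is inset half a diameter from the nearest pair of seat edges (so the leg's bounding box is flush with the corner).

The door frame is on the floor beside the table on its +x side. The stool is on top of the table.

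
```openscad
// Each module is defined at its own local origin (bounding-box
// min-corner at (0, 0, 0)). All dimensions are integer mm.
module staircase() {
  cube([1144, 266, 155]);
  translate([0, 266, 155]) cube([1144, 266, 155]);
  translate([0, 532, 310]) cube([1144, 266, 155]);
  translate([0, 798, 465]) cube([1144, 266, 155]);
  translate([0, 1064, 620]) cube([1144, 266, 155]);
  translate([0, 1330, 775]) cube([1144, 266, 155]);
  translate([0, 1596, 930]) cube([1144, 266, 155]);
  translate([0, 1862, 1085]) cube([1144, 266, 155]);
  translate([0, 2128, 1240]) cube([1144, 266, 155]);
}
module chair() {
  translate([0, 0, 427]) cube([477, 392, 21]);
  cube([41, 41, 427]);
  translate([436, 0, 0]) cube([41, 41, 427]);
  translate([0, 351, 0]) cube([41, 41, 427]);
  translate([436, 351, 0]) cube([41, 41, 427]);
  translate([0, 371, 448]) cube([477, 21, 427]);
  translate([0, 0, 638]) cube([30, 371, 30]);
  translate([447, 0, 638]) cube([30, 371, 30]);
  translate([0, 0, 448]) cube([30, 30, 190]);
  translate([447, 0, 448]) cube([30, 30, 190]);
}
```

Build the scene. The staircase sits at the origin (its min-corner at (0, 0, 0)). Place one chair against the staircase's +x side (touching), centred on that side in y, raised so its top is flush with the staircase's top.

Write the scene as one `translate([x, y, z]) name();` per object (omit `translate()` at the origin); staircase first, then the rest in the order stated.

staircase();
translate([1144, 1001, 520]) chair();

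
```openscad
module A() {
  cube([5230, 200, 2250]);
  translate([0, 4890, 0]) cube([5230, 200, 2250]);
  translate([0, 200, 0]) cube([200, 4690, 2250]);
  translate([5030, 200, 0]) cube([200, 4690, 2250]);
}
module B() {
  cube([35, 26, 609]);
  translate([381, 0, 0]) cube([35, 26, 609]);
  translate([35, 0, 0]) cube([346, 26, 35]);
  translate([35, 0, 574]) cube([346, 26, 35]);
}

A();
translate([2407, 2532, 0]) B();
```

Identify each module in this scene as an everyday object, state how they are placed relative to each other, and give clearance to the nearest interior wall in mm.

A is a house frame. B is a picture frame. The picture frame sits inside the house frame, centred. The clearance to the nearest interior wall is 2207 mm.

Clearances: x = 2207, y = 2332; minimum 2207 mm.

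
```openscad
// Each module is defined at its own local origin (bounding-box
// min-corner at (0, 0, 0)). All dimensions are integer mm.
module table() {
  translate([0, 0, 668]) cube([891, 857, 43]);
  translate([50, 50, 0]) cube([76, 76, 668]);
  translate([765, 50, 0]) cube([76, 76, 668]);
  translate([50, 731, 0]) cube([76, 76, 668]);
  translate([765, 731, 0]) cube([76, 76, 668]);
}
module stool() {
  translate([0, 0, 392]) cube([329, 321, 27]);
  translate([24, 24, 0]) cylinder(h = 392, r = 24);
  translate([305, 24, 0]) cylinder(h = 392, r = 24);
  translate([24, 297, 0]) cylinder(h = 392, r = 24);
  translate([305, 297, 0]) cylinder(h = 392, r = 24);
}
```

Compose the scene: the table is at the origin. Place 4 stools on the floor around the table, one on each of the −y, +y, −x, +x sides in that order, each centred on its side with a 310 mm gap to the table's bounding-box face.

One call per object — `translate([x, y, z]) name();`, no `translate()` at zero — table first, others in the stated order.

table();
translate([281, -631, 0]) stool();
translate([281, 1167, 0]) stool();
translate([-639, 268, 0]) stool();
translate([1201, 268, 0]) stool();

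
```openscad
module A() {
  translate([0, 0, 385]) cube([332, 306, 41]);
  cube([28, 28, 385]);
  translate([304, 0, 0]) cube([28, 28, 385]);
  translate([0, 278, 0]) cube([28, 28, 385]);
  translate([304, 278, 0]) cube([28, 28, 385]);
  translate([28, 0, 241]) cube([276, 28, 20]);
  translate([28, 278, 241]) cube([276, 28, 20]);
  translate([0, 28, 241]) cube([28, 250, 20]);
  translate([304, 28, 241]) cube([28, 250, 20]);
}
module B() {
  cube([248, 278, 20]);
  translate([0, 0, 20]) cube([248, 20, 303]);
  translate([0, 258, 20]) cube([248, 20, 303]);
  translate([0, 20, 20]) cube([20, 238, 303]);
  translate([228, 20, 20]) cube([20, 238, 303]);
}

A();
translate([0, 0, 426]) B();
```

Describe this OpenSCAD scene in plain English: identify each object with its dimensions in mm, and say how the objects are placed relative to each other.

A is a simple wooden stool: a rectangular seat 332 mm (x) by 306 mm (y), 41 mm thick, top face at z = 426 mm, on four square legs, each 28×28 mm in cross-section. The legs rest on z = 0, each flush with a corner of the seat. Four stretchers, 28 mm wide and 20 mm tall, connect adjacent legs with their undersides at z = 241 mm, each running between the inner faces of the legs it joins and aligned with the legs' outer faces on the other axis.

B is an open-topped rectangular box: outside dimensions 248×278×323 mm, with a uniform wall and base thickness of 20 mm. The base is a full 248×278 slab on the floor; four walls sit on top of the base. The front and back walls (the −y and +y sides) span the full width; the two side walls fit between them.

The open box is on top of the stool.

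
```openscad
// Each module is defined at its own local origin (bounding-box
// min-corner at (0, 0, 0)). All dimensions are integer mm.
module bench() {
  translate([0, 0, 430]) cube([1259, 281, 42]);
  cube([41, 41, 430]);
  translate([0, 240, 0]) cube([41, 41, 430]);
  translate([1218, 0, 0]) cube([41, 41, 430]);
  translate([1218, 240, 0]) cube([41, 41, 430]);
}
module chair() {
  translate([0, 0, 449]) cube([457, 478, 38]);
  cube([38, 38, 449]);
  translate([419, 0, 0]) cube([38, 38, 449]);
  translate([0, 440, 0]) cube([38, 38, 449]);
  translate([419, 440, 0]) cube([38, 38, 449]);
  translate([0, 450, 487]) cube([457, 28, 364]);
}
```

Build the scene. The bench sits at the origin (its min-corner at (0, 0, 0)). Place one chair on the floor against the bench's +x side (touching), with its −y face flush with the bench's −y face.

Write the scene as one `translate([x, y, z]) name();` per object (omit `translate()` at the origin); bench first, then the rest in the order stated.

bench();
translate([1259, 0, 0]) chair();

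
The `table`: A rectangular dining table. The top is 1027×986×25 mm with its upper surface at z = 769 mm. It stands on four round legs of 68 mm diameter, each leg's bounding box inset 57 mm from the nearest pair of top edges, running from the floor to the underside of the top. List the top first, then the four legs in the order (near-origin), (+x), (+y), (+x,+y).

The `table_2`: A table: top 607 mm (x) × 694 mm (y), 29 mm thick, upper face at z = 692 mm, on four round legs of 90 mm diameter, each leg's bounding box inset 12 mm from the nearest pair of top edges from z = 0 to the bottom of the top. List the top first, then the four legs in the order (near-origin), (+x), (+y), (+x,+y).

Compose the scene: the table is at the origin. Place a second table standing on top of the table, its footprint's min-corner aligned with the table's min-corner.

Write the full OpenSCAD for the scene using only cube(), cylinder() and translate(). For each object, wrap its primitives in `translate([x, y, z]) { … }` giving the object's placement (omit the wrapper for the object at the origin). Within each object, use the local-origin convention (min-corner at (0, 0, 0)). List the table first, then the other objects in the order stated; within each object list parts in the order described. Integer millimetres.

translate([0, 0, 744]) cube([1027, 986, 25]);
translate([91, 91, 0]) cylinder(h = 744, r = 34);
translate([936, 91, 0]) cylinder(h = 744, r = 34);
translate([91, 895, 0]) cylinder(h = 744, r = 34);
translate([936, 895, 0]) cylinder(h = 744, r = 34);
translate([0, 0, 769]) {
  translate([0, 0, 663]) cube([607, 694, 29]);
  translate([57, 57, 0]) cylinder(h = 663, r = 45);
  translate([550, 57, 0]) cylinder(h = 663, r = 45);
  translate([57, 637, 0]) cylinder(h = 663, r = 45);
  translate([550, 637, 0]) cylinder(h = 663, r = 45);
}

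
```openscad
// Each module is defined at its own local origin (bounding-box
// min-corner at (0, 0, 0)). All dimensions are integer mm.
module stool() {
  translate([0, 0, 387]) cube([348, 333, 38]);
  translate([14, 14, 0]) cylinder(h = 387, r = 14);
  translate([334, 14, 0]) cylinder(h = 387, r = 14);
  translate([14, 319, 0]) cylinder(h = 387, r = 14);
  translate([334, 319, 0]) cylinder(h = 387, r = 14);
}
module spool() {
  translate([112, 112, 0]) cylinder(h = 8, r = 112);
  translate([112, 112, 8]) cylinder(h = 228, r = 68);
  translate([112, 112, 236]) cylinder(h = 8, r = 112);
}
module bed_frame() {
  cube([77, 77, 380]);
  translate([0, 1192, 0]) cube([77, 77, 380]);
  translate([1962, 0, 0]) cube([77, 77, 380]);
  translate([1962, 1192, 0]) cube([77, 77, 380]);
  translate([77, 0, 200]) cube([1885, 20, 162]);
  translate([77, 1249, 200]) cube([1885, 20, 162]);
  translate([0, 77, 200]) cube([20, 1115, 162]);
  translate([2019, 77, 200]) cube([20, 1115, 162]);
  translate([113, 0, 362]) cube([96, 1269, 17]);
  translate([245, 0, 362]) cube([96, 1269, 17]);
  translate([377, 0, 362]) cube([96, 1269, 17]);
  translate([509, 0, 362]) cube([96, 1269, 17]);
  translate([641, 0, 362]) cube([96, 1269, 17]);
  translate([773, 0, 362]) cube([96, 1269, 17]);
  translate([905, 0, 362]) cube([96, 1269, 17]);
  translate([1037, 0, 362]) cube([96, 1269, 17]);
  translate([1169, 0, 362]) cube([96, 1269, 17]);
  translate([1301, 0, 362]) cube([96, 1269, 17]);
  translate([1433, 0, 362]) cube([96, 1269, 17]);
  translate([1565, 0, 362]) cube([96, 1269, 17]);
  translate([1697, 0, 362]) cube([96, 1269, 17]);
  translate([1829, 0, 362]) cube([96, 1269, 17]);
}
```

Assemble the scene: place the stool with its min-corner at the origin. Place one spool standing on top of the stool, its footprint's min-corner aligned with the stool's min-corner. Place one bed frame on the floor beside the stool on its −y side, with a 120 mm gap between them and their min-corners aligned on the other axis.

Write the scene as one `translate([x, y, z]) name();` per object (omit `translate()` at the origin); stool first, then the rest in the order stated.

stool();
translate([0, 0, 425]) spool();
translate([0, -1389, 0]) bed_frame();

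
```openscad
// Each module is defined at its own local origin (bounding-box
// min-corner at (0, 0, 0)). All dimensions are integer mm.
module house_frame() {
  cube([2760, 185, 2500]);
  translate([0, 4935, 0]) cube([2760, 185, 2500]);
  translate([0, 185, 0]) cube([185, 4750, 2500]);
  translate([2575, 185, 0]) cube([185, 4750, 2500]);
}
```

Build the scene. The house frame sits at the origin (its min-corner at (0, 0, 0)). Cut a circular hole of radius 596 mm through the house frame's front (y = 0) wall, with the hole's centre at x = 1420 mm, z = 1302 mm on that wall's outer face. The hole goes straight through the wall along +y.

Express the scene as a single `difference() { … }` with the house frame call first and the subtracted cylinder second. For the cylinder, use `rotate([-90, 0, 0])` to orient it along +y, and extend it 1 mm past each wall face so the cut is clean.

difference() {
  house_frame();
  translate([1420, -1, 1302]) rotate([-90, 0, 0]) cylinder(h = 187, r = 596);
}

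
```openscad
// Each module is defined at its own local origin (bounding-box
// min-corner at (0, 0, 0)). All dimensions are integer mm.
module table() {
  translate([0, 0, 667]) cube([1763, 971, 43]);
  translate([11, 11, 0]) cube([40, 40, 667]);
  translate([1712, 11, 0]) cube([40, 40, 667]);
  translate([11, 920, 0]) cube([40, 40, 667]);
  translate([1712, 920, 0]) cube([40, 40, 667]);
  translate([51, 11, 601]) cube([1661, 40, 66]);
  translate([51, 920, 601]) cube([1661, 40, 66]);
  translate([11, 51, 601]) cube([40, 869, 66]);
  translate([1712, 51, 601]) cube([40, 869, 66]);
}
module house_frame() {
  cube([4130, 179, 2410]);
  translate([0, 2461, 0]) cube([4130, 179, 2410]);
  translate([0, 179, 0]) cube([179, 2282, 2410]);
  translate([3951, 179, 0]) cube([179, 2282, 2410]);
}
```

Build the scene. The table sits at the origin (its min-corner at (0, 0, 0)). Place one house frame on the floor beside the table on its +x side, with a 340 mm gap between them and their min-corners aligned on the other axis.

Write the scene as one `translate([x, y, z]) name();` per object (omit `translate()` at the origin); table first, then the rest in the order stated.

table();
translate([2103, 0, 0]) house_frame();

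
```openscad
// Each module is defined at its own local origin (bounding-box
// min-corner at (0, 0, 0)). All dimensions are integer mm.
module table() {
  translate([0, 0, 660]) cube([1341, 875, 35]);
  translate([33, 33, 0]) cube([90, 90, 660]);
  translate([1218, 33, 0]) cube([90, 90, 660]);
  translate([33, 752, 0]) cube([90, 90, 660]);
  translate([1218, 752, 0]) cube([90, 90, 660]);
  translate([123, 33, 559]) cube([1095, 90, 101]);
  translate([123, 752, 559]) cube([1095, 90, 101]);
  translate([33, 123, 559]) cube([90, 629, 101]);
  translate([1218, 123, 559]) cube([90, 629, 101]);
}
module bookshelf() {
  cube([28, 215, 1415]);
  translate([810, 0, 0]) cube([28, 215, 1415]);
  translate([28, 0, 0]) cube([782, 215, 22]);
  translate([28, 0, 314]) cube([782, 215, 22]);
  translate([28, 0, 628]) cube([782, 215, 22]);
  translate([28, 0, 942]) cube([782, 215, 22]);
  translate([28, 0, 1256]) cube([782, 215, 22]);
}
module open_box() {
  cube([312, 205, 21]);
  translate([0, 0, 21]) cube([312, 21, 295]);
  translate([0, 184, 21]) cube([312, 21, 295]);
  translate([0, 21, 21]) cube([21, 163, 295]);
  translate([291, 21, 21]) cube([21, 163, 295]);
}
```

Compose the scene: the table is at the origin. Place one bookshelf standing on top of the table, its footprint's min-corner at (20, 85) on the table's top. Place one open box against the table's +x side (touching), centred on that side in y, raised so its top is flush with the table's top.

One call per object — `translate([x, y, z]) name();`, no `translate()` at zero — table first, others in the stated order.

table();
translate([20, 85, 695]) bookshelf();
translate([1341, 335, 379]) open_box();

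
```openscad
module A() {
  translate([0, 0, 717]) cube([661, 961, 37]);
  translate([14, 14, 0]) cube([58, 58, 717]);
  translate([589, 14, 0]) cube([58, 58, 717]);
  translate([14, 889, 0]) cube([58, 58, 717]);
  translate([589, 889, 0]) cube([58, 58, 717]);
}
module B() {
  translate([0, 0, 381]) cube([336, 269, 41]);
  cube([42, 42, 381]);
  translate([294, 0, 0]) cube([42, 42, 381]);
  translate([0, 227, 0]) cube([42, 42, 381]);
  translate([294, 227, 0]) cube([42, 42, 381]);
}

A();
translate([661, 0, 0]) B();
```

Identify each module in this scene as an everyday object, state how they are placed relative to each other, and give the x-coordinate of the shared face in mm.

The table's +x face and the stool's −x face are both at x = 661 mm.

A is a table. B is a stool. The stool is against the table's +x side, with their −y faces flush. The x-coordinate of the shared face is 661 mm.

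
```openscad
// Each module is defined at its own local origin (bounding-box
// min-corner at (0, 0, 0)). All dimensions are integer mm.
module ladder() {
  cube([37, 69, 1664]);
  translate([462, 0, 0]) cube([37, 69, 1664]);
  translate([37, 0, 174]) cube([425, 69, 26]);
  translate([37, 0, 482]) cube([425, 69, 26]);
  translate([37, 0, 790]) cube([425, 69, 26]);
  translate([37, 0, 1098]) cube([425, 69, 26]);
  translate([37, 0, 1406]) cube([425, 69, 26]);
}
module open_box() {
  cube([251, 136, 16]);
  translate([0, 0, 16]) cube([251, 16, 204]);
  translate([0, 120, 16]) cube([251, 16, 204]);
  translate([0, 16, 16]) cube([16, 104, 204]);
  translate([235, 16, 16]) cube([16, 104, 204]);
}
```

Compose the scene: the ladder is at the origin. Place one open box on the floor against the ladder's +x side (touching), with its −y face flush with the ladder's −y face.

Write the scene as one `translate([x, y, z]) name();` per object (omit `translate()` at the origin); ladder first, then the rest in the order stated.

ladder();
translate([499, 0, 0]) open_box();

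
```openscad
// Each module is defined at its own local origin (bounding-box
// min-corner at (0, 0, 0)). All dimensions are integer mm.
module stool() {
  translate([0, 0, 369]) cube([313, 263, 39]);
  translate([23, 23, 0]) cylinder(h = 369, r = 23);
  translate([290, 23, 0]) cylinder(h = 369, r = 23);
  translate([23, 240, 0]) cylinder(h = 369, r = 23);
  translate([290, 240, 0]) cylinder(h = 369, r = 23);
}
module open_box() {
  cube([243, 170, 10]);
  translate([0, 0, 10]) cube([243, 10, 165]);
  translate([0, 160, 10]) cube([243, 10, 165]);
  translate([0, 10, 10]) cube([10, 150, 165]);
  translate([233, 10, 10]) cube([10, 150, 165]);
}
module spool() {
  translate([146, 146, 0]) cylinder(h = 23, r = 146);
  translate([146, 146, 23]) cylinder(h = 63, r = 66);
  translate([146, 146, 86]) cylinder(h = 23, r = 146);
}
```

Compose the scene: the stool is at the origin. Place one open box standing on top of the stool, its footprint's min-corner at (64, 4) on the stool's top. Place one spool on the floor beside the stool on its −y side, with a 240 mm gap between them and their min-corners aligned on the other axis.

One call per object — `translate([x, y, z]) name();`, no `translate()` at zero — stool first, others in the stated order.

stool();
translate([64, 4, 408]) open_box();
translate([0, -532, 0]) spool();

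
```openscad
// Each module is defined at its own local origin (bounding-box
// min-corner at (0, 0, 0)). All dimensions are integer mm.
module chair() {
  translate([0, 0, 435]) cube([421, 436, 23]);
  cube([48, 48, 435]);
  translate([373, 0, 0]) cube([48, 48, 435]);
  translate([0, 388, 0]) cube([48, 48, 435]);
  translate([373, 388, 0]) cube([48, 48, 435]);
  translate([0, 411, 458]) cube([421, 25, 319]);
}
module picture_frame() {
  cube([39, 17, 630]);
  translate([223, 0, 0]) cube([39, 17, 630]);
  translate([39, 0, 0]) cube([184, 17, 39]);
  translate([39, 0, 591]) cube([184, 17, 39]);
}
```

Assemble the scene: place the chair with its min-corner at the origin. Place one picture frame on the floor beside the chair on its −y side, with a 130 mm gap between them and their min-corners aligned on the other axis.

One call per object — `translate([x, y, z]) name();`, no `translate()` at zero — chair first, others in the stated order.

chair();
translate([0, -147, 0]) picture_frame();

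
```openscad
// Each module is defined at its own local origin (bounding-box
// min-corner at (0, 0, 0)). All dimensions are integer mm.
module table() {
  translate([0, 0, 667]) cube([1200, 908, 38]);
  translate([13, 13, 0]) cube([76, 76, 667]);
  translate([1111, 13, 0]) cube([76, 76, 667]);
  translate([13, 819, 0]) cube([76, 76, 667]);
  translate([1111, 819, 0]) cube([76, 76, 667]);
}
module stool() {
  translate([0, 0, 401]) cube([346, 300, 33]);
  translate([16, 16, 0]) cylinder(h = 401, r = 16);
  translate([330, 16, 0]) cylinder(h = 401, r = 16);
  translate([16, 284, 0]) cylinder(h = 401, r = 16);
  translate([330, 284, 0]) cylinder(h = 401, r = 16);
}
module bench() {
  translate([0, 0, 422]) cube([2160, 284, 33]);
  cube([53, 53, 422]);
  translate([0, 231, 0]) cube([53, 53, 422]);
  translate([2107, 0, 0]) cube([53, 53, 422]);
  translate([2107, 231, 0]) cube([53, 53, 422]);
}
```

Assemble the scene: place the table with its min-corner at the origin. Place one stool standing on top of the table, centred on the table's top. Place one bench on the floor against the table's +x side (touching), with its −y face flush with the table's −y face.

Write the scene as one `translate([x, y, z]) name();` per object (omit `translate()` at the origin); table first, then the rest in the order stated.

table();
translate([427, 304, 705]) stool();
translate([1200, 0, 0]) bench();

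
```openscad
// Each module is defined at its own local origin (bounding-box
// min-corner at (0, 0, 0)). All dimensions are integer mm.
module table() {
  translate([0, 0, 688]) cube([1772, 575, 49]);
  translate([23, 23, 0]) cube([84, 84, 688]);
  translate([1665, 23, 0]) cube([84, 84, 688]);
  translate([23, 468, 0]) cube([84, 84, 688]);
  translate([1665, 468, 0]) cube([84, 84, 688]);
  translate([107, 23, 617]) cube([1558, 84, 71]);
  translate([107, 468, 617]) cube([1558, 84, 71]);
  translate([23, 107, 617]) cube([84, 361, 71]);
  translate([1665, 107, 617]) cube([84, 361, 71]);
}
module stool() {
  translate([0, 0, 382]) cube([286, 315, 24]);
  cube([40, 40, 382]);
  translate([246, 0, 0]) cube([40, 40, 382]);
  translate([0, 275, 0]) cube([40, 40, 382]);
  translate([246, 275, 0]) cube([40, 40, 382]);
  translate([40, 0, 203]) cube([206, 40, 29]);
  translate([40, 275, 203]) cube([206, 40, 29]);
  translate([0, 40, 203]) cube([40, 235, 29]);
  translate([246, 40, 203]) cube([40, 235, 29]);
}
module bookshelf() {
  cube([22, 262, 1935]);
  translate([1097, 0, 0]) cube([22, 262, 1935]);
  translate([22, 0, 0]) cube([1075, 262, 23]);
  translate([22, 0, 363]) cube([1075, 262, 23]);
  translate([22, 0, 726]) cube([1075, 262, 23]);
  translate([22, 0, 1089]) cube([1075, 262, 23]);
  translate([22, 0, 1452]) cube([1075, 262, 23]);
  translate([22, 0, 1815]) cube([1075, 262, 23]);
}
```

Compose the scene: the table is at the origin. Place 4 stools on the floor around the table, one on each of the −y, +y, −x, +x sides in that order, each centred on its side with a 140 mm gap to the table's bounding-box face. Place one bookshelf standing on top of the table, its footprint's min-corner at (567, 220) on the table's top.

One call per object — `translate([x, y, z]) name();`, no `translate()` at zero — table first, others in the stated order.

table();
translate([743, -455, 0]) stool();
translate([743, 715, 0]) stool();
translate([-426, 130, 0]) stool();
translate([1912, 130, 0]) stool();
translate([567, 220, 737]) bookshelf();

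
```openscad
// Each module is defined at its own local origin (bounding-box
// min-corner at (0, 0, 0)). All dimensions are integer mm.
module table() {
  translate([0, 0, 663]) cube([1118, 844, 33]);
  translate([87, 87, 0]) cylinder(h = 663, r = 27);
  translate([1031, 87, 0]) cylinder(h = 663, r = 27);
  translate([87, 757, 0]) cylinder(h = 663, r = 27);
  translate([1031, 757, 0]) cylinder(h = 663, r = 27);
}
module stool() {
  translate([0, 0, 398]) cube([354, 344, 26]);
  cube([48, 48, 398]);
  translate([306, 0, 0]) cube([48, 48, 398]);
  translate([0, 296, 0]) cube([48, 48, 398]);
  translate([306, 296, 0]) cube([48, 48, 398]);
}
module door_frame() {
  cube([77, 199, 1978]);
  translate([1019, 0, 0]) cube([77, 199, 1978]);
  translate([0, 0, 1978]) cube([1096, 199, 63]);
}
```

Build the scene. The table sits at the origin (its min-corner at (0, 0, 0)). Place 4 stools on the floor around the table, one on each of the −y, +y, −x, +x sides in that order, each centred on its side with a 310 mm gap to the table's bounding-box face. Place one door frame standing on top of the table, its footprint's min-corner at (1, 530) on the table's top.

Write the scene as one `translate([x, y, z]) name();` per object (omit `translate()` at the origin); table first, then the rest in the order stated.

table();
translate([382, -654, 0]) stool();
translate([382, 1154, 0]) stool();
translate([-664, 250, 0]) stool();
translate([1428, 250, 0]) stool();
translate([1, 530, 696]) door_frame();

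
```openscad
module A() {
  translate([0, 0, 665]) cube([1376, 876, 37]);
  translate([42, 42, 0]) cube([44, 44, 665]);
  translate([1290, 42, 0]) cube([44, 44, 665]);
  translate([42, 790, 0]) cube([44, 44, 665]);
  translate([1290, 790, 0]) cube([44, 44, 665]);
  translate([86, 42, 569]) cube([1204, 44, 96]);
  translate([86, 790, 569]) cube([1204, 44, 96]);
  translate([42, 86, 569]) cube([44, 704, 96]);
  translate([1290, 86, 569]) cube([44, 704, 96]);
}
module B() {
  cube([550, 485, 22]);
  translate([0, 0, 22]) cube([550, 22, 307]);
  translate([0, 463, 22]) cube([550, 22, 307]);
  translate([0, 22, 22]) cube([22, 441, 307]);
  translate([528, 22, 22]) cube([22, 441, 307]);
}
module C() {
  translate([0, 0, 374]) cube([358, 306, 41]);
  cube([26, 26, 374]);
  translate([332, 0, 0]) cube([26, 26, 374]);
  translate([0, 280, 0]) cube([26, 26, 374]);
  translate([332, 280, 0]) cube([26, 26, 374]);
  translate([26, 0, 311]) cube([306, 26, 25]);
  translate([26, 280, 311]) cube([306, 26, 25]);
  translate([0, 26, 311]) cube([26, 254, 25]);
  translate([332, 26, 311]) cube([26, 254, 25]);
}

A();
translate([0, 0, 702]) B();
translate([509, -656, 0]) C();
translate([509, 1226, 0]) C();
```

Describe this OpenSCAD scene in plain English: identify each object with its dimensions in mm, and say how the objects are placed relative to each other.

A is a table with a 1376×876 mm rectangular top, 37 mm thick, top surface at z = 702 mm, supported by four 44×44 mm square legs, each inset 42 mm from the nearest pair of top edges, running from the floor. Four apron rails, 44 mm thick and 96 mm tall, run between adjacent legs with their top edges flush with the underside of the top and their outer faces flush with the legs' outer faces.

B is an open-topped rectangular box: outside dimensions 550×485×329 mm, with a uniform wall and base thickness of 22 mm. The base is a full 550×485 slab on the floor; four walls sit on top of the base. The front and back walls (the −y and +y sides) span the full width; the two side walls fit between them.

C is a simple wooden stool: a rectangular seat 358 mm (x) by 306 mm (y), 41 mm thick, top face at z = 415 mm, on four square legs, each 26×26 mm in cross-section. The legs rest on z = 0, each flush with a corner of the seat. Four stretchers, 26 mm wide and 25 mm tall, connect adjacent legs with their undersides at z = 311 mm, each running between the inner faces of the legs it joins and aligned with the legs' outer faces on the other axis.

The open box is on top of the table. Two stools sit around the table at the −y, +y sides.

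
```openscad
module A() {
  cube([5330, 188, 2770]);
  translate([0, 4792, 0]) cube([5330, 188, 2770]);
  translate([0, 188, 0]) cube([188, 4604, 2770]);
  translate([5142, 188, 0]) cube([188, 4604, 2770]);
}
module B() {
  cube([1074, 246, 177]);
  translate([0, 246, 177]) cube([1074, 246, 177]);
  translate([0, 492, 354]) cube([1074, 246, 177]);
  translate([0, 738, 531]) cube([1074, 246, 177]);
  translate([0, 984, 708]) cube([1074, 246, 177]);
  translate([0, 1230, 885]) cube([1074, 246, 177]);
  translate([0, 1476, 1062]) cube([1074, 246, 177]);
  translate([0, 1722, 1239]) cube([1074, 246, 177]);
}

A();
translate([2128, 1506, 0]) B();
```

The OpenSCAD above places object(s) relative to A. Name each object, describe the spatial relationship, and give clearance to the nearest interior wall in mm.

A is a house frame. B is a staircase. The staircase sits inside the house frame, centred. The clearance to the nearest interior wall is 1318 mm.

Clearances: x = 1940, y = 1318; minimum 1318 mm.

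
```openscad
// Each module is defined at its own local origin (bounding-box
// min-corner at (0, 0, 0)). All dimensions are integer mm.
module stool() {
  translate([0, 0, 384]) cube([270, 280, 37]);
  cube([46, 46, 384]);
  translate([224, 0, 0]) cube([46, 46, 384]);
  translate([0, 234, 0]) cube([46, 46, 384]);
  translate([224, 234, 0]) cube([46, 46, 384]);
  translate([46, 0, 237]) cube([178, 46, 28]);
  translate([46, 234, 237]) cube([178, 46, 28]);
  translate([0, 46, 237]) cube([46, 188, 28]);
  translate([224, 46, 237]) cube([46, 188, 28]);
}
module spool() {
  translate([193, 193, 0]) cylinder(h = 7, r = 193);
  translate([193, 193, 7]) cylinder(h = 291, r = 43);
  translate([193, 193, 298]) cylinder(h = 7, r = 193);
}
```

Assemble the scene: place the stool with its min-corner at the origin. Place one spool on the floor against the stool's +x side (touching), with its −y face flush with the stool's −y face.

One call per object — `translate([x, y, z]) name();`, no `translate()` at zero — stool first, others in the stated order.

stool();
translate([270, 0, 0]) spool();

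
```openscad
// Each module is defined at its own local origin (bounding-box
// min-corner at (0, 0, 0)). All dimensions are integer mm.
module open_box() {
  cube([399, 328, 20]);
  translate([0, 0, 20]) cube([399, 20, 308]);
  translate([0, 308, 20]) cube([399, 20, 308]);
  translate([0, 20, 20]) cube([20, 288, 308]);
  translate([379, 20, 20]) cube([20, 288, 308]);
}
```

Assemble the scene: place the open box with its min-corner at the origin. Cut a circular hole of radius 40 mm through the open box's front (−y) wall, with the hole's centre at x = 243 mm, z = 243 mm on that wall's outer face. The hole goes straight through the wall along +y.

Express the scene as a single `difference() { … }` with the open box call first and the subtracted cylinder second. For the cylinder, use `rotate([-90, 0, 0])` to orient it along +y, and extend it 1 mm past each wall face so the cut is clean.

difference() {
  open_box();
  translate([243, -1, 243]) rotate([-90, 0, 0]) cylinder(h = 22, r = 40);
}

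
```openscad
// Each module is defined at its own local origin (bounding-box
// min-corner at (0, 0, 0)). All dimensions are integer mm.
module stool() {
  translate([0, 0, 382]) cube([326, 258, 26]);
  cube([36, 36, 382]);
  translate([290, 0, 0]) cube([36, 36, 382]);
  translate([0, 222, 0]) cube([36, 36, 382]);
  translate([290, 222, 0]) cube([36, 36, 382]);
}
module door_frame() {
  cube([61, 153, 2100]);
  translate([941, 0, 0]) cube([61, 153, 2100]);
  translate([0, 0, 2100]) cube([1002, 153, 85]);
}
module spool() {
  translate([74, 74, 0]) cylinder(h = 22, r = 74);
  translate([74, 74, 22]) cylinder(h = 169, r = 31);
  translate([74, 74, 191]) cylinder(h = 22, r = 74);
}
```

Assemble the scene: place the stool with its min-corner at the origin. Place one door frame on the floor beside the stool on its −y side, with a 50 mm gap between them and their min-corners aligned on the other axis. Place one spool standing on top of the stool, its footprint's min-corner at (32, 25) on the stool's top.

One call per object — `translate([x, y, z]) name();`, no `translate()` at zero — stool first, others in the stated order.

stool();
translate([0, -203, 0]) door_frame();
translate([32, 25, 408]) spool();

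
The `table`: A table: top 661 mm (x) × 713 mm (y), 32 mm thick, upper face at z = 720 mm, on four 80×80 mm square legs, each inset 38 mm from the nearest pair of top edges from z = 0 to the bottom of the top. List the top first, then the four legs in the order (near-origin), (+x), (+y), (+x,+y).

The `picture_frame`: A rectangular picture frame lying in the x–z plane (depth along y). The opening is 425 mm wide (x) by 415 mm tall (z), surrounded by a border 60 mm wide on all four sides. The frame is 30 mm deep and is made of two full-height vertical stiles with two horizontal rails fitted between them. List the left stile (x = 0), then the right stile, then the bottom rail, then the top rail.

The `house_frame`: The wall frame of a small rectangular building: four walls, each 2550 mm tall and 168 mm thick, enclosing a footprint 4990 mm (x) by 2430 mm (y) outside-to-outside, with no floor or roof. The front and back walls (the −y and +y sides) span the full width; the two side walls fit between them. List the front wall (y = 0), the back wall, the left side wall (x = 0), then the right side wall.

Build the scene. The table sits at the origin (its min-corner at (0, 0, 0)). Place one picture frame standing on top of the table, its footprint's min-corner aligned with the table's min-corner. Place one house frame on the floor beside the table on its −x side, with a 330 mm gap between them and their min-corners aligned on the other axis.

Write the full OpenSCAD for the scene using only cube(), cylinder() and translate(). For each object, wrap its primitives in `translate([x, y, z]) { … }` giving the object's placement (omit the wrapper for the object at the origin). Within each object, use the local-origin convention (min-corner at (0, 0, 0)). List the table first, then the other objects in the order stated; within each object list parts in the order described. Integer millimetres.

translate([0, 0, 688]) cube([661, 713, 32]);
translate([38, 38, 0]) cube([80, 80, 688]);
translate([543, 38, 0]) cube([80, 80, 688]);
translate([38, 595, 0]) cube([80, 80, 688]);
translate([543, 595, 0]) cube([80, 80, 688]);
translate([0, 0, 720]) {
  cube([60, 30, 535]);
  translate([485, 0, 0]) cube([60, 30, 535]);
  translate([60, 0, 0]) cube([425, 30, 60]);
  translate([60, 0, 475]) cube([425, 30, 60]);
}
translate([-5320, 0, 0]) {
  cube([4990, 168, 2550]);
  translate([0, 2262, 0]) cube([4990, 168, 2550]);
  translate([0, 168, 0]) cube([168, 2094, 2550]);
  translate([4822, 168, 0]) cube([168, 2094, 2550]);
}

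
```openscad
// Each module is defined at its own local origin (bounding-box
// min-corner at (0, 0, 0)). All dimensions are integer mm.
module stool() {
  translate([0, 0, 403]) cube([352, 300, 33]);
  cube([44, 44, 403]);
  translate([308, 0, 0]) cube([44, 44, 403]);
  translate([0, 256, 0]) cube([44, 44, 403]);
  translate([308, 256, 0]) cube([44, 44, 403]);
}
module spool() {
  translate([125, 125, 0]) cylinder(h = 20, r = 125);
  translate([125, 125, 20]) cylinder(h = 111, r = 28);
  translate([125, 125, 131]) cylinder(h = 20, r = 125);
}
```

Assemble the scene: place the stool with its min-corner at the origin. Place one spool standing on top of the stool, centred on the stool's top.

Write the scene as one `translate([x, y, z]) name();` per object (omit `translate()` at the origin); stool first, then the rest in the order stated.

stool();
translate([51, 25, 436]) spool();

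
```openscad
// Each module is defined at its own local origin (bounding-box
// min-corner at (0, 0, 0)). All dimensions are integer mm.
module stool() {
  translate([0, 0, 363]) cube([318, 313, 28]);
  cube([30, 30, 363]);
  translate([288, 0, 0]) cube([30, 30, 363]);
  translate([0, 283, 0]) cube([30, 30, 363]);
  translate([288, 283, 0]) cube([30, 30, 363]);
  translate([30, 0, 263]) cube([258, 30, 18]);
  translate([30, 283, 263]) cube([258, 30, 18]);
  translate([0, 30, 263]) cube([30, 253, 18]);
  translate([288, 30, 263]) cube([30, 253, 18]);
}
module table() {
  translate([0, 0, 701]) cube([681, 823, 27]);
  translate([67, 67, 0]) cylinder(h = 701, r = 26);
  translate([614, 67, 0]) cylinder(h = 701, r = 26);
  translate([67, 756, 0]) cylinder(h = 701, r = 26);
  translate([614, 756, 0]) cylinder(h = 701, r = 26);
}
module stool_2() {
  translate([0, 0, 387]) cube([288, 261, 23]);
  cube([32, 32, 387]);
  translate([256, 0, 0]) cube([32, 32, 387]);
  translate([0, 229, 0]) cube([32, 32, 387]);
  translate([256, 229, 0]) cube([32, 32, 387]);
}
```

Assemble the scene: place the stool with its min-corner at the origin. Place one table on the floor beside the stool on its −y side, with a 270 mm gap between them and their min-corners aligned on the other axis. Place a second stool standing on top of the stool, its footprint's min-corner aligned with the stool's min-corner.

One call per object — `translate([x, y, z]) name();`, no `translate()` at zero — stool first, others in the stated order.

stool();
translate([0, -1093, 0]) table();
translate([0, 0, 391]) stool_2();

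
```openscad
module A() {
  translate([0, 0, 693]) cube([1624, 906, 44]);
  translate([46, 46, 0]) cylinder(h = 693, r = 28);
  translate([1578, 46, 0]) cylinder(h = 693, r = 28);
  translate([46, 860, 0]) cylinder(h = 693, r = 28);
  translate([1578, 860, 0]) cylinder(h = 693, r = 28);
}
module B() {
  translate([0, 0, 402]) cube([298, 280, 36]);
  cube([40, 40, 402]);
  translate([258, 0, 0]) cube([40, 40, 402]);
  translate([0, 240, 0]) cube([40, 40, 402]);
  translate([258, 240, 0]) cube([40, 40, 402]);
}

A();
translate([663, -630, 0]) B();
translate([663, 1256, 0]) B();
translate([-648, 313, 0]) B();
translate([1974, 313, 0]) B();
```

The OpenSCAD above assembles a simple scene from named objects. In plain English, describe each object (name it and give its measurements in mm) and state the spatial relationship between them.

A is a table with a 1624×906 mm rectangular top, 44 mm thick, top surface at z = 737 mm, supported by four round legs of 56 mm diameter, each leg's bounding box inset 18 mm from the nearest pair of top edges, running from the floor.

B is a four-legged stool. The seat is 298×280 mm, 36 mm thick, top at z = 438 mm. It stands on four square legs, each 40×40 mm in cross-section, from z = 0 to the seat underside, each flush with a corner of the seat.

Four stools sit around the table at the −y, +y, −x, +x sides.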